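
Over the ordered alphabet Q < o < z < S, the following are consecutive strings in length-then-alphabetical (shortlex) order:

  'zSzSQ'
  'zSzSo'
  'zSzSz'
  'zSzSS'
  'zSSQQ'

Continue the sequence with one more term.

Find the rightmost character of zSSQQ below S, bump it to the next letter, and reset everything to its right to Q.

zSSQo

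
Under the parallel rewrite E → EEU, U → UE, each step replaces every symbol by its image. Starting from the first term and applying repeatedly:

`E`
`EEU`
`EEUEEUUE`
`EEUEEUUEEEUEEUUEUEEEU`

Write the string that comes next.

Applying the rule to each of the 21 symbols of EEUEEUUEEEUEEUUEUEEEU gives the pieces EEU EEU UE EEU EEU UE UE EEU EEU EEU UE EEU EEU UE UE EEU UE EEU EEU EEU UE, which concatenate to the answer.

EEUEEUUEEEUEEUUEUEEEUEEUEEUUEEEUEEUUEUEEEUUEEEUEEUEEUUE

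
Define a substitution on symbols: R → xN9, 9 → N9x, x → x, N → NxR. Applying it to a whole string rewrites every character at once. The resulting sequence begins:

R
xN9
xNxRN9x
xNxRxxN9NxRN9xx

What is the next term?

xNxRxxN9xxNxRN9xNxRxxN9NxRN9xxx

Replace each of the 15 characters of xNxRxxN9NxRN9xx in place — x NxR x xN9 x x NxR N9x NxR x xN9 NxR N9x x x — and concatenate.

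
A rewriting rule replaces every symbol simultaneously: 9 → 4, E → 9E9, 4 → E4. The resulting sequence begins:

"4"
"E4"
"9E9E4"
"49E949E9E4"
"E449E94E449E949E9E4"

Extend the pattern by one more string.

φ(E449E94E449E949E9E4) expands symbol-by-symbol to 9E9 E4 E4 4 9E9 4 E4 9E9 E4 E4 4 9E9 4 E4 4 9E9 4 9E9 E4; joining the 19 pieces gives the next term.

9E9E4E449E94E49E9E4E449E94E449E949E9E4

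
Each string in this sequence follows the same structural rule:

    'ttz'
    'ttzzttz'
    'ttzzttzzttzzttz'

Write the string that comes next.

ttzzttzzttzzttzzttzzttzzttzzttz

Each string is two copies of the previous one joined by 'z'.
One more doubling of ttzzttzzttzzttz gives the answer.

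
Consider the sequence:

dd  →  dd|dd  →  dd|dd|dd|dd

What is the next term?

Each string is two copies of the previous one joined by '|'.
Doubling dd|dd|dd|dd with '|' between the halves:

dd|dd|dd|dd|dd|dd|dd|dd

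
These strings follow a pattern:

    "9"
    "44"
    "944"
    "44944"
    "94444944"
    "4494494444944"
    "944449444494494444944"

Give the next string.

Each term (from the third on) is the two preceding terms concatenated in order: term 3 = 9·44 = 944.
The next term joins 4494494444944 and 944449444494494444944.

4494494444944944449444494494444944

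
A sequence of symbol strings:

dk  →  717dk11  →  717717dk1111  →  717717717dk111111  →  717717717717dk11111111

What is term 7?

717717717717717717dk111111111111

Each term wraps the previous one in 717 on the left and 11 on the right.
From 717717717717dk11111111, 2 further steps: 717717717717dk11111111 → 717717717717717dk1111111111 → (answer).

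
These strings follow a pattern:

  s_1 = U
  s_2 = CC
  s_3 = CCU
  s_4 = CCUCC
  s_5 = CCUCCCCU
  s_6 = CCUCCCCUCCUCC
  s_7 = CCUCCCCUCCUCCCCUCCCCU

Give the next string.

CCUCCCCUCCUCCCCUCCCCUCCUCCCCUCCUCC

Each term (from the third on) is the previous term followed by the one before it: term 3 = CC·U = CCU.
Continuing: CCUCCCCUCCUCCCCUCCCCU · CCUCCCCUCCUCC gives term 8.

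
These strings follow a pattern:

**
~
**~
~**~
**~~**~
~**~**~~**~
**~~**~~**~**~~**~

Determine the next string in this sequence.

~**~**~~**~**~~**~~**~**~~**~

Each term (from the third on) is the two preceding terms concatenated in order: term 3 = **·~ = **~.
Continuing: ~**~**~~**~ · **~~**~~**~**~~**~ gives term 8.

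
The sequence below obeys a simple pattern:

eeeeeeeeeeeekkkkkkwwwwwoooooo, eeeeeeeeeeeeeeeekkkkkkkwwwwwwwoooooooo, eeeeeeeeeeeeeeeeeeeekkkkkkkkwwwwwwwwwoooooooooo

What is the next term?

Reading off run lengths: e runs 12, 16, 20; k runs 6, 7, 8; w runs 5, 7, 9; o runs 6, 8, 10 — each is linear in n, where the shown terms are n = 3, 4, 5.
At n = 6 the blocks have lengths 24, 9, 11, 12.

eeeeeeeeeeeeeeeeeeeeeeeekkkkkkkkkwwwwwwwwwwwoooooooooooo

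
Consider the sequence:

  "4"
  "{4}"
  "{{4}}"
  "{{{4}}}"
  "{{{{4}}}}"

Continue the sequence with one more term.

{{{{{4}}}}}

Each term wraps the previous one in { on the left and } on the right.
So the next term is {·{{{{4}}}}·}.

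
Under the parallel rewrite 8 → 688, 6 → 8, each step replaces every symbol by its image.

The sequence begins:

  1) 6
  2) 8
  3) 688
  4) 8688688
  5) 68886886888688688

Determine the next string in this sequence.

86886886888688688868868868886886888688688

Applying the rule to each of the 17 symbols of 68886886888688688 gives the pieces 8 688 688 688 8 688 688 8 688 688 688 8 688 688 8 688 688, which concatenate to the answer.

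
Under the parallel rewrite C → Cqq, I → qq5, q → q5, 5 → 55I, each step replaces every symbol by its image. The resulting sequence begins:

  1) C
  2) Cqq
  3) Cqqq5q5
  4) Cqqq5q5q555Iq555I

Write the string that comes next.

Rewriting the 17 symbols of Cqqq5q5q555Iq555I one by one yields Cqq q5 q5 q5 55I q5 55I q5 55I 55I 55I qq5 q5 55I 55I 55I qq5; concatenated:

Cqqq5q5q555Iq555Iq555I55I55Iqq5q555I55I55Iqq5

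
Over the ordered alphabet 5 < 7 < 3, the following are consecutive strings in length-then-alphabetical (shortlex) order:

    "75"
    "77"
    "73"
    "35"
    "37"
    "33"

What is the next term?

After 33 the length-2 strings are exhausted; the first length-3 string is 3 copies of 5.

555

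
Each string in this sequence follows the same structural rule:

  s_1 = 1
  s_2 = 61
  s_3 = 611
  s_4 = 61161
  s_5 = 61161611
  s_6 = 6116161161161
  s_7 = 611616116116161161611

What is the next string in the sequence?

6116161161161611616116116161161161

This is a Fibonacci-style word recurrence s(k) = s(k−1)·s(k−2): e.g. 61·1 = 611.
The next term joins 611616116116161161611 and 6116161161161.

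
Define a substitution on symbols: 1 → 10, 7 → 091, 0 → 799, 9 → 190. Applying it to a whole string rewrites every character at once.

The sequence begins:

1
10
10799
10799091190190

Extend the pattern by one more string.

10799091190190799190101019079910190799

Applying the rule to each of the 14 symbols of 10799091190190 gives the pieces 10 799 091 190 190 799 190 10 10 190 799 10 190 799, which concatenate to the answer.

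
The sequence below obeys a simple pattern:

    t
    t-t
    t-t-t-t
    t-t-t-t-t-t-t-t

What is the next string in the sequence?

t-t-t-t-t-t-t-t-t-t-t-t-t-t-t-t

Each string is two copies of the previous one joined by '-'.
One more doubling of t-t-t-t-t-t-t-t gives the answer.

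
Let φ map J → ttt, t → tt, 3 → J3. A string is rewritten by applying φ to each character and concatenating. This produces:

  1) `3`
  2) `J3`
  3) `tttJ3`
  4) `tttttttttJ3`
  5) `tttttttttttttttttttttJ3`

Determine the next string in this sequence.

φ(tttttttttttttttttttttJ3) expands symbol-by-symbol to tt tt tt tt tt tt tt tt tt tt tt tt tt tt tt tt tt tt tt tt tt ttt J3; joining the 23 pieces gives the next term.

tttttttttttttttttttttttttttttttttttttttttttttJ3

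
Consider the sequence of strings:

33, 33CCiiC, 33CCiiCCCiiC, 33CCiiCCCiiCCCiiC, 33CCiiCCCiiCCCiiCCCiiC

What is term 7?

Each term is the previous one with CCiiC appended.
From 33CCiiCCCiiCCCiiCCCiiC, 2 further steps: 33CCiiCCCiiCCCiiCCCiiC → 33CCiiCCCiiCCCiiCCCiiCCCiiC → (answer).

33CCiiCCCiiCCCiiCCCiiCCCiiCCCiiC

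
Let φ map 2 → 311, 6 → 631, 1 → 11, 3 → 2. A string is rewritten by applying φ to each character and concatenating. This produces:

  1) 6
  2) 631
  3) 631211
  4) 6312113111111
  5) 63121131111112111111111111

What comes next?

Applying the rule to each of the 26 symbols of 63121131111112111111111111 gives the pieces 631 2 11 311 11 11 2 11 11 11 11 11 11 311 11 11 11 11 11 11 11 11 11 11 11 11, which concatenate to the answer.

63121131111112111111111111311111111111111111111111111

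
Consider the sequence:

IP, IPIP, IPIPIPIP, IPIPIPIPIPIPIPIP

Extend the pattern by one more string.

s(k+1) = s(k)·s(k) — each term doubles the last.
So the next term is two copies of IPIPIPIPIPIPIPIP.

IPIPIPIPIPIPIPIPIPIPIPIPIPIPIPIP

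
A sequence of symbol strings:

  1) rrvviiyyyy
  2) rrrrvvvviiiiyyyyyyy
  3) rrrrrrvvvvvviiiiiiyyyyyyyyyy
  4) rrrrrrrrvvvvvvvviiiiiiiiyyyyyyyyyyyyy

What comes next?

rrrrrrrrrrvvvvvvvvvviiiiiiiiiiyyyyyyyyyyyyyyyy

Reading off run lengths: r runs 2, 4, 6, 8; v runs 2, 4, 6, 8; i runs 2, 4, 6, 8; y runs 4, 7, 10, 13 — each is linear in n (n = 1, 2, …).
Setting n = 5 gives 10, 10, 10, 16 characters in each block.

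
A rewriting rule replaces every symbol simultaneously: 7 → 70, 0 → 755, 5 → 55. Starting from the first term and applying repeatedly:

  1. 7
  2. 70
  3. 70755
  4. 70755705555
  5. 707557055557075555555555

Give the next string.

Applying the rule to each of the 24 symbols of 707557055557075555555555 gives the pieces 70 755 70 55 55 70 755 55 55 55 55 70 755 70 55 55 55 55 55 55 55 55 55 55, which concatenate to the answer.

707557055557075555555555707557055555555555555555555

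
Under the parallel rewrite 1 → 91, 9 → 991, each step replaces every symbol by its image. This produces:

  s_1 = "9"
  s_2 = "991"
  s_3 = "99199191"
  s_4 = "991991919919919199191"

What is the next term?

Applying the rule to each of the 21 symbols of 991991919919919199191 gives the pieces 991 991 91 991 991 91 991 91 991 991 91 991 991 91 991 91 991 991 91 991 91, which concatenate to the answer.

9919919199199191991919919919199199191991919919919199191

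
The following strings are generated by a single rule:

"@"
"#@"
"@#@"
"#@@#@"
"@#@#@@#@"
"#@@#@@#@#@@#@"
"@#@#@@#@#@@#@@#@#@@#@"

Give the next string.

#@@#@@#@#@@#@@#@#@@#@#@@#@@#@#@@#@

This is a Fibonacci-style word recurrence s(k) = s(k−2)·s(k−1): e.g. @·#@ = @#@.
Continuing: #@@#@@#@#@@#@ · @#@#@@#@#@@#@@#@#@@#@ gives term 8.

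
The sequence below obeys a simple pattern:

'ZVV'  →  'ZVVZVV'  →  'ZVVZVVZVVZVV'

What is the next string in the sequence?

ZVVZVVZVVZVVZVVZVVZVVZVV

Each string is two copies of the previous one concatenated.
So the next term is two copies of ZVVZVVZVVZVV.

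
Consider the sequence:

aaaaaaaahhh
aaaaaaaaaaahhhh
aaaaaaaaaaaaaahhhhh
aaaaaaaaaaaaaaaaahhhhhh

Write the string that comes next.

aaaaaaaaaaaaaaaaaaaahhhhhhh

The n-th term is 3n+2 a's then n+1 h's, where the shown terms are n = 2, 3, 4, 5.
Setting n = 6 gives 20, 7 characters in each block.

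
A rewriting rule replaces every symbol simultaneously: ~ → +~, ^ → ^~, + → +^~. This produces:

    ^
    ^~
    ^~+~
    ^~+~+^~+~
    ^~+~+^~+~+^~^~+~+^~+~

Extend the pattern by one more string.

^~+~+^~+~+^~^~+~+^~+~+^~^~+~^~+~+^~+~+^~^~+~+^~+~

Applying the rule to each of the 21 symbols of ^~+~+^~+~+^~^~+~+^~+~ gives the pieces ^~ +~ +^~ +~ +^~ ^~ +~ +^~ +~ +^~ ^~ +~ ^~ +~ +^~ +~ +^~ ^~ +~ +^~ +~, which concatenate to the answer.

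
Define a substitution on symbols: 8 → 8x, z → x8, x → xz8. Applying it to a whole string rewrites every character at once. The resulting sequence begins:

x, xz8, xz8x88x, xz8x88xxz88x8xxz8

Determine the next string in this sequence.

Rewriting the 17 symbols of xz8x88xxz88x8xxz8 one by one yields xz8 x8 8x xz8 8x 8x xz8 xz8 x8 8x 8x xz8 8x xz8 xz8 x8 8x; concatenated:

xz8x88xxz88x8xxz8xz8x88x8xxz88xxz8xz8x88x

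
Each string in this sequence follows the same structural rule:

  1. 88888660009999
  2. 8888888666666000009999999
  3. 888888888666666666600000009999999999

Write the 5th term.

8888888888888666666666666666666000000000009999999999999999

Each string has the form 8^{2n+3} 6^{4n-2} 0^{2n+1} 9^{3n+1} (n = 1, 2, …).
Setting n = 5 gives 13, 18, 11, 16 characters in each block.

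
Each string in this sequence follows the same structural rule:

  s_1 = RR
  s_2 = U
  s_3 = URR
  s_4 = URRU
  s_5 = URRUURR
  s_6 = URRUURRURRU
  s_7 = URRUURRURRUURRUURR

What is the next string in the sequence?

This is a Fibonacci-style word recurrence s(k) = s(k−1)·s(k−2): e.g. U·RR = URR.
Continuing: URRUURRURRUURRUURR · URRUURRURRU gives term 8.

URRUURRURRUURRUURRURRUURRURRU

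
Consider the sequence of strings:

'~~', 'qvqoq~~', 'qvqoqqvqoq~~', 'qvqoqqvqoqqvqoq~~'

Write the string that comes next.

qvqoqqvqoqqvqoqqvqoq~~

Each term is the previous one with qvqoq prepended.
So the next term is qvqoq·qvqoqqvqoqqvqoq~~.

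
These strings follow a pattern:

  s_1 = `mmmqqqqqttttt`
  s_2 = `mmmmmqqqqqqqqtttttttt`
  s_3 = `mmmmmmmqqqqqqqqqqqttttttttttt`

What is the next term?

Term n consists of 2n+1 m's, followed by 3n+2 q's, followed by 3n+2 t's (n = 1, 2, …).
For the next term, n = 4, so the run lengths are 9, 14, 14.

mmmmmmmmmqqqqqqqqqqqqqqtttttttttttttt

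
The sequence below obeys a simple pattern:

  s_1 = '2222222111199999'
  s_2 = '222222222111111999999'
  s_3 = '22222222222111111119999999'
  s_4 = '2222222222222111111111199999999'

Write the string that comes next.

222222222222222111111111111999999999

Each string has the form 2^{2n+3} 1^{2n} 9^{n+3}, where the shown terms are n = 2, 3, 4, 5.
For the next term, n = 6, so the run lengths are 15, 12, 9.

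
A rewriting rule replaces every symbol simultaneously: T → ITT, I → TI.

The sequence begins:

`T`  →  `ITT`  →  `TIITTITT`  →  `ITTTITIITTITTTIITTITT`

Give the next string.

TIITTITTITTTIITTTITIITTITTTIITTITTITTTITIITTITTTIITTITT

φ(ITTTITIITTITTTIITTITT) expands symbol-by-symbol to TI ITT ITT ITT TI ITT TI TI ITT ITT TI ITT ITT ITT TI TI ITT ITT TI ITT ITT; joining the 21 pieces gives the next term.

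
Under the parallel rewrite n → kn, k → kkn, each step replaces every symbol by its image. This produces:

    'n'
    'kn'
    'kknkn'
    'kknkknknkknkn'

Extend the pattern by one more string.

Replace each of the 13 characters of kknkknknkknkn in place — kkn kkn kn kkn kkn kn kkn kn kkn kkn kn kkn kn — and concatenate.

kknkknknkknkknknkknknkknkknknkknkn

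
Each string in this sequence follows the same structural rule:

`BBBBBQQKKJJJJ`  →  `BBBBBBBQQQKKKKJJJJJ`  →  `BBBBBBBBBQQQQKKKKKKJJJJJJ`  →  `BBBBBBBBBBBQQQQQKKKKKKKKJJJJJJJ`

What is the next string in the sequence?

BBBBBBBBBBBBBQQQQQQKKKKKKKKKKJJJJJJJJ

Term n consists of 2n+1 B's, followed by n Q's, followed by 2n-2 K's, followed by n+2 J's, where the shown terms are n = 2, 3, 4, 5.
At n = 6 the blocks have lengths 13, 6, 10, 8.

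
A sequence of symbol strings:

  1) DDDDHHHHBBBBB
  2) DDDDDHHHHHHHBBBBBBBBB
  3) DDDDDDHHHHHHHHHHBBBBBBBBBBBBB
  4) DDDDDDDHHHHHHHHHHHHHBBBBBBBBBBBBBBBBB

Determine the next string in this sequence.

DDDDDDDDHHHHHHHHHHHHHHHHBBBBBBBBBBBBBBBBBBBBB

Each string has the form D^{n+3} H^{3n+1} B^{4n+1} (n = 1, 2, …).
For the next term, n = 5, so the run lengths are 8, 16, 21.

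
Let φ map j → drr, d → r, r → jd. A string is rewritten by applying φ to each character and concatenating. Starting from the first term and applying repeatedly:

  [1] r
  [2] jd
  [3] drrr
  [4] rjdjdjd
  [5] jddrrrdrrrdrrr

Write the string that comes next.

drrrrjdjdjdrjdjdjdrjdjdjd

Replace each of the 14 characters of jddrrrdrrrdrrr in place — drr r r jd jd jd r jd jd jd r jd jd jd — and concatenate.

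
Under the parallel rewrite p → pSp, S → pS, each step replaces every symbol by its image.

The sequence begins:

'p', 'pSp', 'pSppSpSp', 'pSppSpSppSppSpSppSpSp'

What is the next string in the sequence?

Rewriting the 21 symbols of pSppSpSppSppSpSppSpSp one by one yields pSp pS pSp pSp pS pSp pS pSp pSp pS pSp pSp pS pSp pS pSp pSp pS pSp pS pSp; concatenated:

pSppSpSppSppSpSppSpSppSppSpSppSppSpSppSpSppSppSpSppSpSp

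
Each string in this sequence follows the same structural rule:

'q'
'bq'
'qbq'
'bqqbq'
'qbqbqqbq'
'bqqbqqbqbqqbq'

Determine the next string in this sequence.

From term 3 onward, concatenate the second-to-last term with the last: q·bq = qbq, bq·qbq = bqqbq, …
The next term joins qbqbqqbq and bqqbqqbqbqqbq.

qbqbqqbqbqqbqqbqbqqbq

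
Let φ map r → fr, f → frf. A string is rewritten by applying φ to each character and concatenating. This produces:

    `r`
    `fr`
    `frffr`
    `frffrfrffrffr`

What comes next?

Replace each of the 13 characters of frffrfrffrffr in place — frf fr frf frf fr frf fr frf frf fr frf frf fr — and concatenate.

frffrfrffrffrfrffrfrffrffrfrffrffr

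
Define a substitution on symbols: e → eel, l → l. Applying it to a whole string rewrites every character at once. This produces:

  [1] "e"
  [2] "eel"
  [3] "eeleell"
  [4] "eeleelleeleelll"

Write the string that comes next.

φ(eeleelleeleelll) expands symbol-by-symbol to eel eel l eel eel l l eel eel l eel eel l l l; joining the 15 pieces gives the next term.

eeleelleeleellleeleelleeleellll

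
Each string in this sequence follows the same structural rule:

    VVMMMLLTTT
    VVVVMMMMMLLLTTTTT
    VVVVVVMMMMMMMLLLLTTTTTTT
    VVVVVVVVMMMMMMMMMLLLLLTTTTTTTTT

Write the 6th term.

Term n consists of 2n V's, followed by 2n+1 M's, followed by n+1 L's, followed by 2n+1 T's (n = 1, 2, …).
Setting n = 6 gives 12, 13, 7, 13 characters in each block.

VVVVVVVVVVVVMMMMMMMMMMMMMLLLLLLLTTTTTTTTTTTTT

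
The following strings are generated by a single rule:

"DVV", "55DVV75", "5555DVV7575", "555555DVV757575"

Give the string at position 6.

s(k+1) = 55·s(k)·75, so each term gains 55 as a prefix and 75 as a suffix.
From 555555DVV757575, 2 further steps: 555555DVV757575 → 55555555DVV75757575 → (answer).

5555555555DVV7575757575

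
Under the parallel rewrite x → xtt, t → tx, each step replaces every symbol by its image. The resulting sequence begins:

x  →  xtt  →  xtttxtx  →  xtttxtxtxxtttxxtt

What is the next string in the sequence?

Rewriting the 17 symbols of xtttxtxtxxtttxxtt one by one yields xtt tx tx tx xtt tx xtt tx xtt xtt tx tx tx xtt xtt tx tx; concatenated:

xtttxtxtxxtttxxtttxxttxtttxtxtxxttxtttxtx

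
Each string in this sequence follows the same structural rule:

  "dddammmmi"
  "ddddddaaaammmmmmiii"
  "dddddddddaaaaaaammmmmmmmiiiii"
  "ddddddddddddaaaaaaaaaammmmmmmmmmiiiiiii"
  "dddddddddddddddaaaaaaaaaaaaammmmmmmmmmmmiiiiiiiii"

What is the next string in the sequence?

ddddddddddddddddddaaaaaaaaaaaaaaaammmmmmmmmmmmmmiiiiiiiiiii

Reading off run lengths: d runs 3, 6, 9, 12, 15; a runs 1, 4, 7, 10, 13; m runs 4, 6, 8, 10, 12; i runs 1, 3, 5, 7, 9 — each is linear in n (n = 1, 2, …).
At n = 6 the blocks have lengths 18, 16, 14, 11.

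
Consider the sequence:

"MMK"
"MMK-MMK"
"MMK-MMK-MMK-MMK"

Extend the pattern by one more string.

MMK-MMK-MMK-MMK-MMK-MMK-MMK-MMK

Every step duplicates the string with '-' between the halves.
So the next term is two copies of MMK-MMK-MMK-MMK with '-' between the halves.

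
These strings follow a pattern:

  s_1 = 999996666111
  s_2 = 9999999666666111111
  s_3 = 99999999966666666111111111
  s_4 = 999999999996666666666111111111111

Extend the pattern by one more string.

Reading off run lengths: 9 runs 5, 7, 9, 11; 6 runs 4, 6, 8, 10; 1 runs 3, 6, 9, 12 — each is linear in n (n = 1, 2, …).
For the next term, n = 5, so the run lengths are 13, 12, 15.

9999999999999666666666666111111111111111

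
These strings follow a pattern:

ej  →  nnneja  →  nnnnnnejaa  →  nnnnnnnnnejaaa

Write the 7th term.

s(k+1) = nnn·s(k)·a, so each term gains nnn as a prefix and a as a suffix.
From nnnnnnnnnejaaa, 3 further steps: nnnnnnnnnejaaa → nnnnnnnnnnnnejaaaa → nnnnnnnnnnnnnnnejaaaaa → (answer).

nnnnnnnnnnnnnnnnnnejaaaaaa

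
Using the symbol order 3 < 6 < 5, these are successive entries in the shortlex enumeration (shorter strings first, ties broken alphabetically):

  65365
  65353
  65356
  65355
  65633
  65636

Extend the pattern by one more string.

65635

Find the rightmost character of 65636 below 5, bump it to the next letter, and reset everything to its right to 3.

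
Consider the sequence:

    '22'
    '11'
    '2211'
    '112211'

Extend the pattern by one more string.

From term 3 onward, concatenate the second-to-last term with the last: 22·11 = 2211, 11·2211 = 112211, …
So term 5 is 2211·112211.

2211112211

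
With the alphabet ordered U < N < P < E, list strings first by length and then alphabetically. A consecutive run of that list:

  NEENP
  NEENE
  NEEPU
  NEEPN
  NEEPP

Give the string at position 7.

NEEEU

Continuing the enumeration 2 steps past NEEPP: NEEPP → NEEPE → (answer).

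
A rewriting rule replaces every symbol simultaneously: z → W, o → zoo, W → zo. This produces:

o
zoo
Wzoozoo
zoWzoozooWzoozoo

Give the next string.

Applying the rule to each of the 16 symbols of zoWzoozooWzoozoo gives the pieces W zoo zo W zoo zoo W zoo zoo zo W zoo zoo W zoo zoo, which concatenate to the answer.

WzoozoWzoozooWzoozoozoWzoozooWzoozoo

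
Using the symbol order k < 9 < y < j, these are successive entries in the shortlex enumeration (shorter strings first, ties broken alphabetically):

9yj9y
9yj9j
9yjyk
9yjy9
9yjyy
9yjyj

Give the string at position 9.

9yjjy

Advancing 3 positions from 9yjyj through 9yjyj → 9yjjk → 9yjj9 reaches term 9.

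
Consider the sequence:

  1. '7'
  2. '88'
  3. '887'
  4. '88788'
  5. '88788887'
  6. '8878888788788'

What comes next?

887888878878888788887

From term 3 onward, concatenate the last term with the second-to-last: 88·7 = 887, 887·88 = 88788, …
The next term joins 8878888788788 and 88788887.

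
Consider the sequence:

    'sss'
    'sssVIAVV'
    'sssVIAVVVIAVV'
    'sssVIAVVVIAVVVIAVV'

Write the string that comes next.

Each term is the previous one with VIAVV appended.
Applying this once more to sssVIAVVVIAVVVIAVV:

sssVIAVVVIAVVVIAVVVIAVV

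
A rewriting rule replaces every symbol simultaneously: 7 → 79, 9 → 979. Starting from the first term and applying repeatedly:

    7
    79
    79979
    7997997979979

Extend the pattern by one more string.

Replace each of the 13 characters of 7997997979979 in place — 79 979 979 79 979 979 79 979 79 979 979 79 979 — and concatenate.

7997997979979979799797997997979979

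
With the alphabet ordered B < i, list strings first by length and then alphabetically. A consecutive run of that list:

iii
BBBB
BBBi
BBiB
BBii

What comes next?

BiBB

Find the rightmost character of BBii below i, bump it to the next letter, and reset everything to its right to B.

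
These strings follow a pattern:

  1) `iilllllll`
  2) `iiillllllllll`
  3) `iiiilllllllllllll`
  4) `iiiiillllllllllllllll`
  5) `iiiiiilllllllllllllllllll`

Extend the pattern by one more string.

Reading off run lengths: i runs 2, 3, 4, 5, 6; l runs 7, 10, 13, 16, 19 — each is linear in n, where the shown terms are n = 2, 3, 4, 5, 6.
For the next term, n = 7, so the run lengths are 7, 22.

iiiiiiillllllllllllllllllllll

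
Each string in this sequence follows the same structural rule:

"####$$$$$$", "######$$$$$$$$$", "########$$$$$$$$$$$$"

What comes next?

Each string has the form #^{2n} $^{3n}, where the shown terms are n = 2, 3, 4.
At n = 5 the blocks have lengths 10, 15.

##########$$$$$$$$$$$$$$$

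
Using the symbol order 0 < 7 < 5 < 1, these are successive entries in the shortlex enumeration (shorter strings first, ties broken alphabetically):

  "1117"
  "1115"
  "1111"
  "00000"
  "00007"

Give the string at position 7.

Stepping forward 2 times from 00007: 00007 → 00005, then the target.

00001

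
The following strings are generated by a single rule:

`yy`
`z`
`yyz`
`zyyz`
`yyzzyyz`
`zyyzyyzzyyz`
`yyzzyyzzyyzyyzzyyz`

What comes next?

From term 3 onward, concatenate the second-to-last term with the last: yy·z = yyz, z·yyz = zyyz, …
So term 8 is zyyzyyzzyyz·yyzzyyzzyyzyyzzyyz.

zyyzyyzzyyzyyzzyyzzyyzyyzzyyz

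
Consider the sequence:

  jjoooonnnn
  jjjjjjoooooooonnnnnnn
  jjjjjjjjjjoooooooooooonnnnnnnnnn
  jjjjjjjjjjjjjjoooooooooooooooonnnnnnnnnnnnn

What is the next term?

jjjjjjjjjjjjjjjjjjoooooooooooooooooooonnnnnnnnnnnnnnnn

Reading off run lengths: j runs 2, 6, 10, 14; o runs 4, 8, 12, 16; n runs 4, 7, 10, 13 — each is linear in n (n = 1, 2, …).
Setting n = 5 gives 18, 20, 16 characters in each block.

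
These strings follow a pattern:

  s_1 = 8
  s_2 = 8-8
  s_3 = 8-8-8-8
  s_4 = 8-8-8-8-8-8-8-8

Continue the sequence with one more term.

s(k+1) = s(k)·-·s(k) — each term doubles the last with '-' between the halves.
One more doubling of 8-8-8-8-8-8-8-8 gives the answer.

8-8-8-8-8-8-8-8-8-8-8-8-8-8-8-8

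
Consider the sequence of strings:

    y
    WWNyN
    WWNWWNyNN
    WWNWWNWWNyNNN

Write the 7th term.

WWNWWNWWNWWNWWNWWNyNNNNNN

Every step adds WWN to the front and N to the end of the previous string.
From WWNWWNWWNyNNN, 3 further steps: WWNWWNWWNyNNN → WWNWWNWWNWWNyNNNN → WWNWWNWWNWWNWWNyNNNNN → (answer).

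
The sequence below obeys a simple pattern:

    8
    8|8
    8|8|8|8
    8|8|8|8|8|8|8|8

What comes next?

8|8|8|8|8|8|8|8|8|8|8|8|8|8|8|8

s(k+1) = s(k)·|·s(k) — each term doubles the last with '|' between the halves.
So the next term is two copies of 8|8|8|8|8|8|8|8 with '|' between the halves.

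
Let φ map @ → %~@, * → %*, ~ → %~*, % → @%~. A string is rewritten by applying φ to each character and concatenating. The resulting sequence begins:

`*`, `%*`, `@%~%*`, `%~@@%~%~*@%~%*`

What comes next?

Applying the rule to each of the 14 symbols of %~@@%~%~*@%~%* gives the pieces @%~ %~* %~@ %~@ @%~ %~* @%~ %~* %* %~@ @%~ %~* @%~ %*, which concatenate to the answer.

@%~%~*%~@%~@@%~%~*@%~%~*%*%~@@%~%~*@%~%*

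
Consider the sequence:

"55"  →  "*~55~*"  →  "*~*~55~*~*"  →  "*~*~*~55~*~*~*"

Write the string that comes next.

Each term wraps the previous one in *~ on the left and ~* on the right.
Applying this once more to *~*~*~55~*~*~*:

*~*~*~*~55~*~*~*~*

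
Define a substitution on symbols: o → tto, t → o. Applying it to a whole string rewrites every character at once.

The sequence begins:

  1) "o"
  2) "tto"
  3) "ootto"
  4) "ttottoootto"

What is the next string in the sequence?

oottooottottottoootto

Apply φ to ttottoootto symbol by symbol: t→o, t→o, o→tto, t→o, t→o, o→tto, o→tto, o→tto, t→o, t→o, o→tto; joined: o o tto o o tto tto tto o o tto.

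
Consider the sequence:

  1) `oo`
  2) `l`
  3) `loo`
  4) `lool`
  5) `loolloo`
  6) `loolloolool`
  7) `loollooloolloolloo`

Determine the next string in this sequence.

Each term (from the third on) is the previous term followed by the one before it: term 3 = l·oo = loo.
The next term joins loollooloolloolloo and loolloolool.

loollooloolloollooloolloolool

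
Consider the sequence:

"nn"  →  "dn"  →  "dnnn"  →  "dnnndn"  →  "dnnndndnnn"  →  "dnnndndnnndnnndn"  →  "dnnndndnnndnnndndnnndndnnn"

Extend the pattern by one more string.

From term 3 onward, concatenate the last term with the second-to-last: dn·nn = dnnn, dnnn·dn = dnnndn, …
So term 8 is dnnndndnnndnnndndnnndndnnn·dnnndndnnndnnndn.

dnnndndnnndnnndndnnndndnnndnnndndnnndnnndn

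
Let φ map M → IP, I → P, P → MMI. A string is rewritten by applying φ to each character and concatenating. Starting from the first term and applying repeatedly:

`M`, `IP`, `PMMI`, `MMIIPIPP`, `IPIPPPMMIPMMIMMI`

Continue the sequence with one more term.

PMMIPMMIMMIMMIIPIPPMMIIPIPPIPIPP

Applying the rule to each of the 16 symbols of IPIPPPMMIPMMIMMI gives the pieces P MMI P MMI MMI MMI IP IP P MMI IP IP P IP IP P, which concatenate to the answer.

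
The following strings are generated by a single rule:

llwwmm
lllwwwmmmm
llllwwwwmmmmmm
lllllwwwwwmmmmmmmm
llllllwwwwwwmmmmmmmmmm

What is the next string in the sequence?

lllllllwwwwwwwmmmmmmmmmmmm

The n-th term is n+1 l's then n+1 w's then 2n m's (n = 1, 2, …).
At n = 6 the blocks have lengths 7, 7, 12.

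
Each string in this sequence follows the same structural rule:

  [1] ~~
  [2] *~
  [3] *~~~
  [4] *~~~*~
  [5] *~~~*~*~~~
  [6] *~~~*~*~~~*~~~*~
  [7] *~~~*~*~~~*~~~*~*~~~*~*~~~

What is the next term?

From term 3 onward, concatenate the last term with the second-to-last: *~·~~ = *~~~, *~~~·*~ = *~~~*~, …
The next term joins *~~~*~*~~~*~~~*~*~~~*~*~~~ and *~~~*~*~~~*~~~*~.

*~~~*~*~~~*~~~*~*~~~*~*~~~*~~~*~*~~~*~~~*~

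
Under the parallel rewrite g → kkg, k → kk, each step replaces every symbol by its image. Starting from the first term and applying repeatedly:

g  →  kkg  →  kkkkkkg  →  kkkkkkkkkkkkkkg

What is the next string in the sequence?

Applying the rule to each of the 15 symbols of kkkkkkkkkkkkkkg gives the pieces kk kk kk kk kk kk kk kk kk kk kk kk kk kk kkg, which concatenate to the answer.

kkkkkkkkkkkkkkkkkkkkkkkkkkkkkkg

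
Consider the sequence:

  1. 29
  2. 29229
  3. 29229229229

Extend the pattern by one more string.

Each string is two copies of the previous one joined by '2'.
So the next term is two copies of 29229229229 with '2' between the halves.

29229229229229229229229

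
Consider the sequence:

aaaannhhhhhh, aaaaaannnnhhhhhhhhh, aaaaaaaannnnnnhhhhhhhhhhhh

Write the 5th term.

aaaaaaaaaaaannnnnnnnnnhhhhhhhhhhhhhhhhhh

Term n consists of 2n a's, followed by 2n-2 n's, followed by 3n h's, where the shown terms are n = 2, 3, 4.
For term 5, n = 6, so the run lengths are 12, 10, 18.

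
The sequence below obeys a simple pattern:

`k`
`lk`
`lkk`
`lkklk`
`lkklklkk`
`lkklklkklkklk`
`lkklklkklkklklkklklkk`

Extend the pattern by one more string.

lkklklkklkklklkklklkklkklklkklkklk

From term 3 onward, concatenate the last term with the second-to-last: lk·k = lkk, lkk·lk = lkklk, …
So term 8 is lkklklkklkklklkklklkk·lkklklkklkklk.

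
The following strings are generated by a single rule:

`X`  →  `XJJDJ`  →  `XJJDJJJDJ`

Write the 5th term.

Each term is the previous one with JJDJ appended.
From XJJDJJJDJ, 2 further steps: XJJDJJJDJ → XJJDJJJDJJJDJ → (answer).

XJJDJJJDJJJDJJJDJ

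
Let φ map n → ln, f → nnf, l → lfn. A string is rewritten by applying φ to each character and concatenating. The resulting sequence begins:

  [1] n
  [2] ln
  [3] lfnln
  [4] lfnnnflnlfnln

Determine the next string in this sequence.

lfnnnflnlnlnnnflfnlnlfnnnflnlfnln

φ(lfnnnflnlfnln) expands symbol-by-symbol to lfn nnf ln ln ln nnf lfn ln lfn nnf ln lfn ln; joining the 13 pieces gives the next term.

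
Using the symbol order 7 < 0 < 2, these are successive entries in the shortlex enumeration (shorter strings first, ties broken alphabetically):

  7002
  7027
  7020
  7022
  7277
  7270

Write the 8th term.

7207

Advancing 2 positions from 7270 through 7270 → 7272 reaches term 8.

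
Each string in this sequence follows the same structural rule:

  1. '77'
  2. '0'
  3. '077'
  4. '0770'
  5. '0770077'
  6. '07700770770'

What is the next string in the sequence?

From term 3 onward, concatenate the last term with the second-to-last: 0·77 = 077, 077·0 = 0770, …
So term 7 is 07700770770·0770077.

077007707700770077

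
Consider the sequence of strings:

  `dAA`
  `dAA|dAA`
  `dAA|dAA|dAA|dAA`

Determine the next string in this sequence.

s(k+1) = s(k)·|·s(k) — each term doubles the last with '|' between the halves.
One more doubling of dAA|dAA|dAA|dAA gives the answer.

dAA|dAA|dAA|dAA|dAA|dAA|dAA|dAA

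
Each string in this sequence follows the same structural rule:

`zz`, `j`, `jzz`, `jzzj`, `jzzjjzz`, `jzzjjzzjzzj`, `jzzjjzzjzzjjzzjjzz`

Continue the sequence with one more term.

This is a Fibonacci-style word recurrence s(k) = s(k−1)·s(k−2): e.g. j·zz = jzz.
The next term joins jzzjjzzjzzjjzzjjzz and jzzjjzzjzzj.

jzzjjzzjzzjjzzjjzzjzzjjzzjzzj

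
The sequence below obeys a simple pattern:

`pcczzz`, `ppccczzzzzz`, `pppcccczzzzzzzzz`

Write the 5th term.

pppppcccccczzzzzzzzzzzzzzz

The n-th term is n p's then n+1 c's then 3n z's (n = 1, 2, …).
Setting n = 5 gives 5, 6, 15 characters in each block.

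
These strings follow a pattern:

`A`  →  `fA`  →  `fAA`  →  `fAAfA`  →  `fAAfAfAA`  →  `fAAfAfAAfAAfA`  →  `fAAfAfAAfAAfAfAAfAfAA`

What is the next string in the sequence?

From term 3 onward, concatenate the last term with the second-to-last: fA·A = fAA, fAA·fA = fAAfA, …
Continuing: fAAfAfAAfAAfAfAAfAfAA · fAAfAfAAfAAfA gives term 8.

fAAfAfAAfAAfAfAAfAfAAfAAfAfAAfAAfA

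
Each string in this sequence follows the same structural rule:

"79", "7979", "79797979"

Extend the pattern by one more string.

s(k+1) = s(k)·s(k) — each term doubles the last.
So the next term is two copies of 79797979.

7979797979797979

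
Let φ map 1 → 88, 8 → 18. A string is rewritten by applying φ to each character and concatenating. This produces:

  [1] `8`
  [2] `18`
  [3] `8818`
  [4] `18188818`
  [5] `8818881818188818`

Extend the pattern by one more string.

Rewriting the 16 symbols of 8818881818188818 one by one yields 18 18 88 18 18 18 88 18 88 18 88 18 18 18 88 18; concatenated:

18188818181888188818881818188818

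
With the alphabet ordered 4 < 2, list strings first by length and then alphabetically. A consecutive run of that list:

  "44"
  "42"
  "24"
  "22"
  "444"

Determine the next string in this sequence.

442

The successor of 444 increments the rightmost position that isn't already 2 and resets every position after it to 4.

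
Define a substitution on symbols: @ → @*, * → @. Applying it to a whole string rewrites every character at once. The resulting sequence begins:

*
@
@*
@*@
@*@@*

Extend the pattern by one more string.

Rewriting each symbol of @*@@*: @→@*, *→@, @→@*, @→@*, *→@, which concatenates to @* @ @* @* @.

@*@@*@*@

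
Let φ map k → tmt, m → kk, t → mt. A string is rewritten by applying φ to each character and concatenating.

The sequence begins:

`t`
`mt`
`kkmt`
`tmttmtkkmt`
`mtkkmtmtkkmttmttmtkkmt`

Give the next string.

Rewriting the 22 symbols of mtkkmtmtkkmttmttmtkkmt one by one yields kk mt tmt tmt kk mt kk mt tmt tmt kk mt mt kk mt mt kk mt tmt tmt kk mt; concatenated:

kkmttmttmtkkmtkkmttmttmtkkmtmtkkmtmtkkmttmttmtkkmt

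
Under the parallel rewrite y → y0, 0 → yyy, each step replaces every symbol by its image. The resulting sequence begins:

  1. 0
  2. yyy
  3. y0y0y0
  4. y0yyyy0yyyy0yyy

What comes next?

Rewriting the 15 symbols of y0yyyy0yyyy0yyy one by one yields y0 yyy y0 y0 y0 y0 yyy y0 y0 y0 y0 yyy y0 y0 y0; concatenated:

y0yyyy0y0y0y0yyyy0y0y0y0yyyy0y0y0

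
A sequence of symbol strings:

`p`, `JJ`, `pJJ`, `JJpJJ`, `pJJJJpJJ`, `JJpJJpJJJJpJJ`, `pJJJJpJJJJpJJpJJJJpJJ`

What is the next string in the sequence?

JJpJJpJJJJpJJpJJJJpJJJJpJJpJJJJpJJ

This is a Fibonacci-style word recurrence s(k) = s(k−2)·s(k−1): e.g. p·JJ = pJJ.
Continuing: JJpJJpJJJJpJJ · pJJJJpJJJJpJJpJJJJpJJ gives term 8.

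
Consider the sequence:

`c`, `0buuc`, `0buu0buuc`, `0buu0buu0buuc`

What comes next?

0buu0buu0buu0buuc

The strings grow by a fixed prefix 0buu each time.
One more step from 0buu0buu0buuc gives the answer.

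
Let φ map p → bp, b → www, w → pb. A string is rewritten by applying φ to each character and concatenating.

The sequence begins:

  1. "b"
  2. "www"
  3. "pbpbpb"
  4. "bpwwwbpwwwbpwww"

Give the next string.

Rewriting the 15 symbols of bpwwwbpwwwbpwww one by one yields www bp pb pb pb www bp pb pb pb www bp pb pb pb; concatenated:

wwwbppbpbpbwwwbppbpbpbwwwbppbpbpb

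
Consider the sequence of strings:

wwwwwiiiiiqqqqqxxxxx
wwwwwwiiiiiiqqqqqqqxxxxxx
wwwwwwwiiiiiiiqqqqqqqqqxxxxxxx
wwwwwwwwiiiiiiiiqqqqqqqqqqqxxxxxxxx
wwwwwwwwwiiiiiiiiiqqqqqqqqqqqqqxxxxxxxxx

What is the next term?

wwwwwwwwwwiiiiiiiiiiqqqqqqqqqqqqqqqxxxxxxxxxx

The n-th term is n+2 w's then n+2 i's then 2n-1 q's then n+2 x's, where the shown terms are n = 3, 4, 5, 6, 7.
At n = 8 the blocks have lengths 10, 10, 15, 10.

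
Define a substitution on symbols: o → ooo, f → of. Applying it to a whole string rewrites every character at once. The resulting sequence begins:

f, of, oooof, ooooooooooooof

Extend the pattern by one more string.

oooooooooooooooooooooooooooooooooooooooof

φ(ooooooooooooof) expands symbol-by-symbol to ooo ooo ooo ooo ooo ooo ooo ooo ooo ooo ooo ooo ooo of; joining the 14 pieces gives the next term.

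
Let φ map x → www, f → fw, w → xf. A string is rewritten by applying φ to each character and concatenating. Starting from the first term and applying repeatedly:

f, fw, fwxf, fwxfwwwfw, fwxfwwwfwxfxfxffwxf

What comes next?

Rewriting the 19 symbols of fwxfwwwfwxfxfxffwxf one by one yields fw xf www fw xf xf xf fw xf www fw www fw www fw fw xf www fw; concatenated:

fwxfwwwfwxfxfxffwxfwwwfwwwwfwwwwfwfwxfwwwfw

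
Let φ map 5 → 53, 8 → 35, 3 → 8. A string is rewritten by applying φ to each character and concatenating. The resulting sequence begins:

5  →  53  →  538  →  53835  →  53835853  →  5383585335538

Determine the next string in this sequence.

φ(5383585335538) expands symbol-by-symbol to 53 8 35 8 53 35 53 8 8 53 53 8 35; joining the 13 pieces gives the next term.

538358533553885353835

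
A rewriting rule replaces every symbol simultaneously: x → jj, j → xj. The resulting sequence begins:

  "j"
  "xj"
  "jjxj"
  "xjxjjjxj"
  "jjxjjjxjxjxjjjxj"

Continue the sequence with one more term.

Applying the rule to each of the 16 symbols of jjxjjjxjxjxjjjxj gives the pieces xj xj jj xj xj xj jj xj jj xj jj xj xj xj jj xj, which concatenate to the answer.

xjxjjjxjxjxjjjxjjjxjjjxjxjxjjjxj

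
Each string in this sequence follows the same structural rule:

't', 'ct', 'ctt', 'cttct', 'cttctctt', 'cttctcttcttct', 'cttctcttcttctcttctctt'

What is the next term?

Each term (from the third on) is the previous term followed by the one before it: term 3 = ct·t = ctt.
Continuing: cttctcttcttctcttctctt · cttctcttcttct gives term 8.

cttctcttcttctcttctcttcttctcttcttct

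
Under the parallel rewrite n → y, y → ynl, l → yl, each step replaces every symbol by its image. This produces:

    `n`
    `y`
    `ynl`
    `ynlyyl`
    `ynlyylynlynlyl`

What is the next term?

ynlyylynlynlylynlyylynlyylynlyl

Replace each of the 14 characters of ynlyylynlynlyl in place — ynl y yl ynl ynl yl ynl y yl ynl y yl ynl yl — and concatenate.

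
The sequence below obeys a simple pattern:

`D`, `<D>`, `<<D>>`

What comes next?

<<<D>>>

Every step adds < to the front and > to the end of the previous string.
So the next term is <·<<D>>·>.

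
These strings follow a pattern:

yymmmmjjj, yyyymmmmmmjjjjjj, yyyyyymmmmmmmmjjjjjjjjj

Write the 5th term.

yyyyyyyyyymmmmmmmmmmmmjjjjjjjjjjjjjjj

The n-th term is 2n y's then 2n+2 m's then 3n j's (n = 1, 2, …).
Setting n = 5 gives 10, 12, 15 characters in each block.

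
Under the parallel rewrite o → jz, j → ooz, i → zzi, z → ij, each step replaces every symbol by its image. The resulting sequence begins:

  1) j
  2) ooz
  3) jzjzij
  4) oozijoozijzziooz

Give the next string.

jzjzijzzioozjzjzijzzioozijijzzijzjzij

Applying the rule to each of the 16 symbols of oozijoozijzziooz gives the pieces jz jz ij zzi ooz jz jz ij zzi ooz ij ij zzi jz jz ij, which concatenate to the answer.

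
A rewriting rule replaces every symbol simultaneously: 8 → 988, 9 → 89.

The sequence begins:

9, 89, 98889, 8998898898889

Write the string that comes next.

Replace each of the 13 characters of 8998898898889 in place — 988 89 89 988 988 89 988 988 89 988 988 988 89 — and concatenate.

9888989988988899889888998898898889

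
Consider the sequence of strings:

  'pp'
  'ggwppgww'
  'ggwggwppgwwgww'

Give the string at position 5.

ggwggwggwggwppgwwgwwgwwgww

Every step adds ggw to the front and gww to the end of the previous string.
From ggwggwppgwwgww, 2 further steps: ggwggwppgwwgww → ggwggwggwppgwwgwwgww → (answer).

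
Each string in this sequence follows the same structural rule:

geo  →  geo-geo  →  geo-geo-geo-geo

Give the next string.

geo-geo-geo-geo-geo-geo-geo-geo

Each string is two copies of the previous one joined by '-'.
So the next term is two copies of geo-geo-geo-geo with '-' between the halves.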